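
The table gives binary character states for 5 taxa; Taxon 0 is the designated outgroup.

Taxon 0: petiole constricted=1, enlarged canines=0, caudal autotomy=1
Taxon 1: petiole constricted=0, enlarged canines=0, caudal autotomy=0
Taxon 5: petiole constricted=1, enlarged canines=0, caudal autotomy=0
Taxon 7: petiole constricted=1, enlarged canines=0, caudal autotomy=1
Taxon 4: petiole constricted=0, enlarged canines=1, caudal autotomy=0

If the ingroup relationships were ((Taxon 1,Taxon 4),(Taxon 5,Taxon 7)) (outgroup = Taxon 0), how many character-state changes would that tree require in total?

4

Map each character onto ((Taxon 1,Taxon 4),(Taxon 5,Taxon 7)) (rooted by Taxon 0) and count the minimum state changes it requires (Fitch parsimony):
petiole constricted: 1; enlarged canines: 1; caudal autotomy: 2.
Total tree length = 4.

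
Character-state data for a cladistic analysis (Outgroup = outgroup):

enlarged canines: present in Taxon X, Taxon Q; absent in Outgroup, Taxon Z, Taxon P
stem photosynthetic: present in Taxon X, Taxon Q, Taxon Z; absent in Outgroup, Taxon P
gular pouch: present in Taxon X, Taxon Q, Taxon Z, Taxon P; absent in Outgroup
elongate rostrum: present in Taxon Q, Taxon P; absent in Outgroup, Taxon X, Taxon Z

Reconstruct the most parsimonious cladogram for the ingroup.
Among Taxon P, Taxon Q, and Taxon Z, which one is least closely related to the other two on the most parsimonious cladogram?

The outgroup has state 'absent' for every character, so 'present' is the derived state throughout.
enlarged canines (derived state 'present') is shared by Taxon Q and Taxon X — a synapomorphy uniting that clade.
Only Taxon Q, Taxon X, and Taxon Z show the derived state 'present' for stem photosynthetic, supporting them as a clade.
gular pouch (derived state 'present') is shared by all ingroup taxa — unites the whole ingroup.
elongate rostrum groups Taxon P and Taxon Q, which is incompatible with the clades supported by the remaining characters; treating it as convergent (homoplasy) costs fewer steps than any alternative tree.
Most parsimonious ingroup topology: (((Taxon X,Taxon Q),Taxon Z),Taxon P).
Taxon Z and Taxon Q share a more recent common ancestor with each other than either does with Taxon P, so Taxon P is the least closely related of the three.

Taxon P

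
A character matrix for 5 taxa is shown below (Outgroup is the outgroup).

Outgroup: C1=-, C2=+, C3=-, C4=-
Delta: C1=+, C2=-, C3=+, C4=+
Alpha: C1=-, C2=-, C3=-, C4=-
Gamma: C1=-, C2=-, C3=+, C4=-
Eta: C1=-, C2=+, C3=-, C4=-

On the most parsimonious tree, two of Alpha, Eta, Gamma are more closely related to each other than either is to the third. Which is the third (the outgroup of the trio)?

Eta

Character polarity is set by the outgroup: the derived state is whichever differs from the outgroup's state, so for C2 the derived state is '-', and for the remaining characters it is '+'.
C1 (derived state '+') is unique to Delta (autapomorphy; uninformative for grouping).
Only Alpha, Delta, and Gamma show the derived state '-' for C2, supporting them as a clade.
C3 (derived state '+') is shared by Delta and Gamma — a synapomorphy uniting that clade.
C4 (derived state '+') is unique to Delta (autapomorphy; uninformative for grouping).
Most parsimonious ingroup topology: (((Delta,Gamma),Alpha),Eta).
Alpha and Gamma share a more recent common ancestor with each other than either does with Eta, so Eta is the least closely related of the three.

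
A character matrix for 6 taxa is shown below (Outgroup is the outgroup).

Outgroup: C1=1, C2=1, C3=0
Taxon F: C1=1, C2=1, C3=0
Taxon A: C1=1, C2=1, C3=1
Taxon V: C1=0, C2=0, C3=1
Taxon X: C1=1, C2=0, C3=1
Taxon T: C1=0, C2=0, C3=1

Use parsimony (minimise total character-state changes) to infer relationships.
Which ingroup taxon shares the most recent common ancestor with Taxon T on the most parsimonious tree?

Taxon V

Character polarity is set by the outgroup: the derived state is whichever differs from the outgroup's state, so for C1, C2 the derived state is '0', and for the remaining characters it is '1'.
Only Taxon T and Taxon V show the derived state '0' for C1, supporting them as a clade.
C2: derived state '0' in Taxon T, Taxon V, and Taxon X only — synapomorphy for {Taxon T, Taxon V, Taxon X}.
C3: derived state '1' in Taxon A, Taxon T, Taxon V, and Taxon X only — synapomorphy for {Taxon A, Taxon T, Taxon V, Taxon X}.
Most parsimonious ingroup topology: (Taxon F,(Taxon A,((Taxon V,Taxon T),Taxon X))).
Taxon T and Taxon V form a cherry on this tree, so they are sister taxa.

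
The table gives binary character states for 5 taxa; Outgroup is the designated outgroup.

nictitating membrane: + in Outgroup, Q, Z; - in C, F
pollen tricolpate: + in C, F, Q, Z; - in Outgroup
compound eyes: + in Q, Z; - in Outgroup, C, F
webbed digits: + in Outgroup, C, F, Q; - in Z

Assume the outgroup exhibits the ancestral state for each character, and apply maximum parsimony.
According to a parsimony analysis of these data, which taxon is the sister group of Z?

Character polarity is set by the outgroup: the derived state is whichever differs from the outgroup's state, so for nictitating membrane, webbed digits the derived state is '-', and for the remaining characters it is '+'.
nictitating membrane: derived state '-' in C and F only — synapomorphy for {C, F}.
All ingroup taxa share the derived state '+' for pollen tricolpate; it defines the ingroup but does not resolve relationships within it.
compound eyes (derived state '+') is shared by Q and Z — a synapomorphy uniting that clade.
webbed digits (derived state '-') is unique to Z (autapomorphy; uninformative for grouping).
Most parsimonious ingroup topology: ((C,F),(Q,Z)).
Z and Q form a cherry on this tree, so they are sister taxa.

Q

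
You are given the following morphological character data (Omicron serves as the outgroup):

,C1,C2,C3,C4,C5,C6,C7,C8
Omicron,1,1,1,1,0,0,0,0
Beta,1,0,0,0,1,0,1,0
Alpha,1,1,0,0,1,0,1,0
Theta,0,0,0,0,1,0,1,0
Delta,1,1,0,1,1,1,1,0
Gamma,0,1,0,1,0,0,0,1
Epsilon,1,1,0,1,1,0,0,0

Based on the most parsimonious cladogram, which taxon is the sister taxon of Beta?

Character polarity is set by the outgroup: the derived state is whichever differs from the outgroup's state, so for C1, C2, C3, C4 the derived state is '0', and for the remaining characters it is '1'.
C1 (state '0') occurs in Gamma and Theta but conflicts with the nesting implied by the other characters — most parsimoniously interpreted as homoplasy.
C2 (derived state '0') is shared by Beta and Theta — a synapomorphy uniting that clade.
All ingroup taxa share the derived state '0' for C3; it defines the ingroup but does not resolve relationships within it.
Only Alpha, Beta, and Theta show the derived state '0' for C4, supporting them as a clade.
C5: derived state '1' in Alpha, Beta, Delta, Epsilon, and Theta only — synapomorphy for {Alpha, Beta, Delta, Epsilon, Theta}.
C6 (derived state '1') is unique to Delta (autapomorphy; uninformative for grouping).
Only Alpha, Beta, Delta, and Theta show the derived state '1' for C7, supporting them as a clade.
C8 (derived state '1') is unique to Gamma (autapomorphy; uninformative for grouping).
Most parsimonious ingroup topology: (((((Beta,Theta),Alpha),Delta),Epsilon),Gamma).
Beta and Theta form a cherry on this tree, so they are sister taxa.

Theta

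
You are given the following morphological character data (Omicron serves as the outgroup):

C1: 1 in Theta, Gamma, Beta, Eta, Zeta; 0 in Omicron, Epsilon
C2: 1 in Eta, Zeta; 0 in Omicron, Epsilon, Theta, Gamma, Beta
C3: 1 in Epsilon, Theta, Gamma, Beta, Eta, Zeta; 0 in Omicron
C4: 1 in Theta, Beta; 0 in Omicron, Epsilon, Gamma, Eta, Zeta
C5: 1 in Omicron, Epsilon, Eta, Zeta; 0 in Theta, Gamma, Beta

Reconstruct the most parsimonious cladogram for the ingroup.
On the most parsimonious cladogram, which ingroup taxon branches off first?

Epsilon

Character polarity is set by the outgroup: the derived state is whichever differs from the outgroup's state, so for C5 the derived state is '0', and for the remaining characters it is '1'.
Only Beta, Eta, Gamma, Theta, and Zeta show the derived state '1' for C1, supporting them as a clade.
C2: derived state '1' in Eta and Zeta only — synapomorphy for {Eta, Zeta}.
C3 (derived state '1') is shared by all ingroup taxa — unites the whole ingroup.
C4: derived state '1' in Beta and Theta only — synapomorphy for {Beta, Theta}.
C5 (derived state '0') is shared by Beta, Gamma, and Theta — a synapomorphy uniting that clade.
Most parsimonious ingroup topology: (Epsilon,(((Theta,Beta),Gamma),(Eta,Zeta))).
Epsilon is sister to the clade containing all other ingroup taxa, so it is the earliest-diverging (most basal) ingroup lineage.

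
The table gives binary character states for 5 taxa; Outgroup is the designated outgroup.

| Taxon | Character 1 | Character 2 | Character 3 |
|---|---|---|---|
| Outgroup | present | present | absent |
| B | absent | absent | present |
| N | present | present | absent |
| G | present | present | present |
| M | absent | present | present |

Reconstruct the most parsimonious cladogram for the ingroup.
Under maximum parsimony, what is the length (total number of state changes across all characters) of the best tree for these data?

Character polarity is set by the outgroup: the derived state is whichever differs from the outgroup's state, so for Character 1, Character 2 the derived state is 'absent', and for the remaining characters it is 'present'.
Only B and M show the derived state 'absent' for Character 1, supporting them as a clade.
Character 2: derived state 'absent' in B only — an autapomorphy, so it tells us nothing about relationships among taxa.
Character 3 (derived state 'present') is shared by B, G, and M — a synapomorphy uniting that clade.
Most parsimonious ingroup topology: (((B,M),G),N).
Changes per character on this tree: Character 1: 1; Character 2: 1; Character 3: 1.
Total = 3.

3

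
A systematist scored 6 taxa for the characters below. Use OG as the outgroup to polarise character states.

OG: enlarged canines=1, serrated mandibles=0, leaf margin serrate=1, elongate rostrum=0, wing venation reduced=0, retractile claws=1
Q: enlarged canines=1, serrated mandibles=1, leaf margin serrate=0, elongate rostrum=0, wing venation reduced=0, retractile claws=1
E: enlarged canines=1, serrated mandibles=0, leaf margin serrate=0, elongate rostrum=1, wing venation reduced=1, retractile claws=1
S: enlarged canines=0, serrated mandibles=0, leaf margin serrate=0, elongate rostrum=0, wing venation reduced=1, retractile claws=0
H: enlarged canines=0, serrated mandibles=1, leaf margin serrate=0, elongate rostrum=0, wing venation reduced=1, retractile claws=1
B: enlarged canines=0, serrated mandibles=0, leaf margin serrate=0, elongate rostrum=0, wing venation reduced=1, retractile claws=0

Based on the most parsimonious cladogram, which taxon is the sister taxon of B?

S

Character polarity is set by the outgroup: the derived state is whichever differs from the outgroup's state, so for enlarged canines, leaf margin serrate, retractile claws the derived state is '0', and for the remaining characters it is '1'.
enlarged canines: derived state '0' in B, H, and S only — synapomorphy for {B, H, S}.
serrated mandibles (state '1') occurs in H and Q but conflicts with the nesting implied by the other characters — most parsimoniously interpreted as homoplasy.
All ingroup taxa share the derived state '0' for leaf margin serrate; it defines the ingroup but does not resolve relationships within it.
elongate rostrum: derived state '1' in E only — an autapomorphy, so it tells us nothing about relationships among taxa.
Only B, E, H, and S show the derived state '1' for wing venation reduced, supporting them as a clade.
Only B and S show the derived state '0' for retractile claws, supporting them as a clade.
Most parsimonious ingroup topology: (Q,(E,((S,B),H))).
B and S form a cherry on this tree, so they are sister taxa.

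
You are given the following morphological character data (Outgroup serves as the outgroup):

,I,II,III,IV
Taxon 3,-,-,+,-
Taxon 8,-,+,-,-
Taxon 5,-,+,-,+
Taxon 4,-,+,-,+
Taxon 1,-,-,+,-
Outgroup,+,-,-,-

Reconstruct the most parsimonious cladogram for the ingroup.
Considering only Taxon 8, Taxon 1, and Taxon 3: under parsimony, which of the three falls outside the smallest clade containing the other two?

Character polarity is set by the outgroup: the derived state is whichever differs from the outgroup's state, so for I the derived state is '-', and for the remaining characters it is '+'.
I (derived state '-') is shared by all ingroup taxa — unites the whole ingroup.
II: derived state '+' in Taxon 4, Taxon 5, and Taxon 8 only — synapomorphy for {Taxon 4, Taxon 5, Taxon 8}.
Only Taxon 1 and Taxon 3 show the derived state '+' for III, supporting them as a clade.
IV (derived state '+') is shared by Taxon 4 and Taxon 5 — a synapomorphy uniting that clade.
Most parsimonious ingroup topology: ((Taxon 3,Taxon 1),((Taxon 5,Taxon 4),Taxon 8)).
Taxon 1 and Taxon 3 share a more recent common ancestor with each other than either does with Taxon 8, so Taxon 8 is the least closely related of the three.

Taxon 8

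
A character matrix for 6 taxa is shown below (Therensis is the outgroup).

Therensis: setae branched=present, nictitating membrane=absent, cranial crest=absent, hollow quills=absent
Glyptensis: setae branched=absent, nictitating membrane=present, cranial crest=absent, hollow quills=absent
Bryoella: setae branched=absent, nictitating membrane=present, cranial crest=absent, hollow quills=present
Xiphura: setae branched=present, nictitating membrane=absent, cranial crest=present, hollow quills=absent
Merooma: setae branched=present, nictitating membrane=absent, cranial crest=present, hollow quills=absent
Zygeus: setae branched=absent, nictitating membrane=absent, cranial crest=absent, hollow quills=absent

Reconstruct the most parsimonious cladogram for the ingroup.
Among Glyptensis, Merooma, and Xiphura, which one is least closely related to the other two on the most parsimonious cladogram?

Glyptensis

Character polarity is set by the outgroup: the derived state is whichever differs from the outgroup's state, so for setae branched the derived state is 'absent', and for the remaining characters it is 'present'.
setae branched (derived state 'absent') is shared by Bryoella, Glyptensis, and Zygeus — a synapomorphy uniting that clade.
nictitating membrane: derived state 'present' in Bryoella and Glyptensis only — synapomorphy for {Bryoella, Glyptensis}.
cranial crest: derived state 'present' in Merooma and Xiphura only — synapomorphy for {Merooma, Xiphura}.
hollow quills: derived state 'present' in Bryoella only — an autapomorphy, so it tells us nothing about relationships among taxa.
Most parsimonious ingroup topology: (((Glyptensis,Bryoella),Zygeus),(Xiphura,Merooma)).
Merooma and Xiphura share a more recent common ancestor with each other than either does with Glyptensis, so Glyptensis is the least closely related of the three.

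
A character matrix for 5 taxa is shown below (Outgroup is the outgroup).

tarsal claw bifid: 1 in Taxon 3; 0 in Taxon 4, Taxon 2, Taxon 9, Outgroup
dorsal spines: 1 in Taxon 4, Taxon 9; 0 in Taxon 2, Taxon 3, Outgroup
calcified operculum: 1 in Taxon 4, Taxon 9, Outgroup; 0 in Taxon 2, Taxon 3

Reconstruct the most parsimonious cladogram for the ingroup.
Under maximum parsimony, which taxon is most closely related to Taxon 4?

Character polarity is set by the outgroup: the derived state is whichever differs from the outgroup's state, so for calcified operculum the derived state is '0', and for the remaining characters it is '1'.
tarsal claw bifid: derived state '1' in Taxon 3 only — an autapomorphy, so it tells us nothing about relationships among taxa.
dorsal spines (derived state '1') is shared by Taxon 4 and Taxon 9 — a synapomorphy uniting that clade.
calcified operculum: derived state '0' in Taxon 2 and Taxon 3 only — synapomorphy for {Taxon 2, Taxon 3}.
Most parsimonious ingroup topology: ((Taxon 3,Taxon 2),(Taxon 9,Taxon 4)).
Taxon 4 and Taxon 9 form a cherry on this tree, so they are sister taxa.

Taxon 9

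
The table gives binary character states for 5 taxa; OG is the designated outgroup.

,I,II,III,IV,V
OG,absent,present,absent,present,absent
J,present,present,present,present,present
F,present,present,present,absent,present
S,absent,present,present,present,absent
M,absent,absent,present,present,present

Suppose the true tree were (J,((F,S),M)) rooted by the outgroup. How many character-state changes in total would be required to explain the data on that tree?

7

Map each character onto (J,((F,S),M)) (rooted by OG) and count the minimum state changes it requires (Fitch parsimony):
I: 2; II: 1; III: 1; IV: 1; V: 2.
Total tree length = 7.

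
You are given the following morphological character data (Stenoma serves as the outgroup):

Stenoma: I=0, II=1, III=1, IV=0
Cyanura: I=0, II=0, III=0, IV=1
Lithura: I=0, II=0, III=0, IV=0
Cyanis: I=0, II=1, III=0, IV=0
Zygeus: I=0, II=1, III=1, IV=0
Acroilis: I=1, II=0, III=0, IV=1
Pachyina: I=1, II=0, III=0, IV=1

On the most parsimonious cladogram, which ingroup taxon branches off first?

Character polarity is set by the outgroup: the derived state is whichever differs from the outgroup's state, so for II, III the derived state is '0', and for the remaining characters it is '1'.
I (derived state '1') is shared by Acroilis and Pachyina — a synapomorphy uniting that clade.
II: derived state '0' in Acroilis, Cyanura, Lithura, and Pachyina only — synapomorphy for {Acroilis, Cyanura, Lithura, Pachyina}.
III: derived state '0' in Acroilis, Cyanis, Cyanura, Lithura, and Pachyina only — synapomorphy for {Acroilis, Cyanis, Cyanura, Lithura, Pachyina}.
IV: derived state '1' in Acroilis, Cyanura, and Pachyina only — synapomorphy for {Acroilis, Cyanura, Pachyina}.
Most parsimonious ingroup topology: ((((Cyanura,(Acroilis,Pachyina)),Lithura),Cyanis),Zygeus).
Zygeus is sister to the clade containing all other ingroup taxa, so it is the earliest-diverging (most basal) ingroup lineage.

Zygeus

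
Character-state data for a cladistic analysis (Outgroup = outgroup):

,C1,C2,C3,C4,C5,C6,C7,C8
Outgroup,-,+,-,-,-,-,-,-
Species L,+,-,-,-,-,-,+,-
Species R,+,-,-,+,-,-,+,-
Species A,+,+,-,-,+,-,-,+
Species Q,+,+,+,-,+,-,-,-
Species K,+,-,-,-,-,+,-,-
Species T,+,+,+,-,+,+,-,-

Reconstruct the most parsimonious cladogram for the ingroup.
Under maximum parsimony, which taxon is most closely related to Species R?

Species L

Character polarity is set by the outgroup: the derived state is whichever differs from the outgroup's state, so for C2 the derived state is '-', and for the remaining characters it is '+'.
All ingroup taxa share the derived state '+' for C1; it defines the ingroup but does not resolve relationships within it.
C2 (derived state '-') is shared by Species K, Species L, and Species R — a synapomorphy uniting that clade.
C3 (derived state '+') is shared by Species Q and Species T — a synapomorphy uniting that clade.
C4: derived state '+' in Species R only — an autapomorphy, so it tells us nothing about relationships among taxa.
C5 (derived state '+') is shared by Species A, Species Q, and Species T — a synapomorphy uniting that clade.
C6 groups Species K and Species T, which is incompatible with the clades supported by the remaining characters; treating it as convergent (homoplasy) costs fewer steps than any alternative tree.
C7: derived state '+' in Species L and Species R only — synapomorphy for {Species L, Species R}.
C8: derived state '+' in Species A only — an autapomorphy, so it tells us nothing about relationships among taxa.
Most parsimonious ingroup topology: (((Species L,Species R),Species K),(Species A,(Species Q,Species T))).
Species R and Species L form a cherry on this tree, so they are sister taxa.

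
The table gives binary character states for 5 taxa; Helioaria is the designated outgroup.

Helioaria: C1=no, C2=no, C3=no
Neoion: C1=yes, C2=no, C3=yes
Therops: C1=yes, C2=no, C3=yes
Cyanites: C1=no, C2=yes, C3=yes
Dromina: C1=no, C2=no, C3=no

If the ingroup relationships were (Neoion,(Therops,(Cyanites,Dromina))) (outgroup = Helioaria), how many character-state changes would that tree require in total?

Map each character onto (Neoion,(Therops,(Cyanites,Dromina))) (rooted by Helioaria) and count the minimum state changes it requires (Fitch parsimony):
C1: 2; C2: 1; C3: 2.
Total tree length = 5.

5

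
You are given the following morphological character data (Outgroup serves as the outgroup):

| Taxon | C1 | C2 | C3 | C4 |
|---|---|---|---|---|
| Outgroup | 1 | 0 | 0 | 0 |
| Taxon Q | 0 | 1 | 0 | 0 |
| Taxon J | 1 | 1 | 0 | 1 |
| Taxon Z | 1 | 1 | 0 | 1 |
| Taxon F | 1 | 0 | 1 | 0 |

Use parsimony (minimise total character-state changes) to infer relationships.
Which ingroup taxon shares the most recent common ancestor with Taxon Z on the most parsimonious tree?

Taxon J

Character polarity is set by the outgroup: the derived state is whichever differs from the outgroup's state, so for C1 the derived state is '0', and for the remaining characters it is '1'.
C1: derived state '0' in Taxon Q only — an autapomorphy, so it tells us nothing about relationships among taxa.
C2: derived state '1' in Taxon J, Taxon Q, and Taxon Z only — synapomorphy for {Taxon J, Taxon Q, Taxon Z}.
C3: derived state '1' in Taxon F only — an autapomorphy, so it tells us nothing about relationships among taxa.
Only Taxon J and Taxon Z show the derived state '1' for C4, supporting them as a clade.
Most parsimonious ingroup topology: ((Taxon Q,(Taxon J,Taxon Z)),Taxon F).
Taxon Z and Taxon J form a cherry on this tree, so they are sister taxa.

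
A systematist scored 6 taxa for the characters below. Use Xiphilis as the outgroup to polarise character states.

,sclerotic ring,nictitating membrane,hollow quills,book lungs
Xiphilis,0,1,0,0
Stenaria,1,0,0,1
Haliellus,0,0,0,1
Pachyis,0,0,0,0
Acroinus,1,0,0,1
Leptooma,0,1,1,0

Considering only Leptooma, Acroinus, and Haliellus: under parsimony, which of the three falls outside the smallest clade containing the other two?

Character polarity is set by the outgroup: the derived state is whichever differs from the outgroup's state, so for nictitating membrane the derived state is '0', and for the remaining characters it is '1'.
Only Acroinus and Stenaria show the derived state '1' for sclerotic ring, supporting them as a clade.
nictitating membrane: derived state '0' in Acroinus, Haliellus, Pachyis, and Stenaria only — synapomorphy for {Acroinus, Haliellus, Pachyis, Stenaria}.
hollow quills (derived state '1') is unique to Leptooma (autapomorphy; uninformative for grouping).
book lungs: derived state '1' in Acroinus, Haliellus, and Stenaria only — synapomorphy for {Acroinus, Haliellus, Stenaria}.
Most parsimonious ingroup topology: ((((Stenaria,Acroinus),Haliellus),Pachyis),Leptooma).
Haliellus and Acroinus share a more recent common ancestor with each other than either does with Leptooma, so Leptooma is the least closely related of the three.

Leptooma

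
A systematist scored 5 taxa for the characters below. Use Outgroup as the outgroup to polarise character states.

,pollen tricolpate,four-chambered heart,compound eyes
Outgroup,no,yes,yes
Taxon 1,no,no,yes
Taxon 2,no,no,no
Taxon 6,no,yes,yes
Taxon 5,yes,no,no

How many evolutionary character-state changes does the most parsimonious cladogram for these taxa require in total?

3

Character polarity is set by the outgroup: the derived state is whichever differs from the outgroup's state, so for four-chambered heart, compound eyes the derived state is 'no', and for the remaining characters it is 'yes'.
pollen tricolpate (derived state 'yes') is unique to Taxon 5 (autapomorphy; uninformative for grouping).
four-chambered heart (derived state 'no') is shared by Taxon 1, Taxon 2, and Taxon 5 — a synapomorphy uniting that clade.
compound eyes (derived state 'no') is shared by Taxon 2 and Taxon 5 — a synapomorphy uniting that clade.
Most parsimonious ingroup topology: ((Taxon 1,(Taxon 2,Taxon 5)),Taxon 6).
Changes per character on this tree: pollen tricolpate: 1; four-chambered heart: 1; compound eyes: 1.
Total = 3.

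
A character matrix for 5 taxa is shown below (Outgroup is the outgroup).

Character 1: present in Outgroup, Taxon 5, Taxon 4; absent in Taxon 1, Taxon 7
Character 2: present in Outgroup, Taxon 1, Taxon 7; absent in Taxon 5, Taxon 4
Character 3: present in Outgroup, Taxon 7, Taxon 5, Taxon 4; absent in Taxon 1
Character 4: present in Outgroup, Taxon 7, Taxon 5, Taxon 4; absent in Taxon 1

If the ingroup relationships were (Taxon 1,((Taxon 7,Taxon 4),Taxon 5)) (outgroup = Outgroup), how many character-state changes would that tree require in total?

Map each character onto (Taxon 1,((Taxon 7,Taxon 4),Taxon 5)) (rooted by Outgroup) and count the minimum state changes it requires (Fitch parsimony):
Character 1: 2; Character 2: 2; Character 3: 1; Character 4: 1.
Total tree length = 6.

6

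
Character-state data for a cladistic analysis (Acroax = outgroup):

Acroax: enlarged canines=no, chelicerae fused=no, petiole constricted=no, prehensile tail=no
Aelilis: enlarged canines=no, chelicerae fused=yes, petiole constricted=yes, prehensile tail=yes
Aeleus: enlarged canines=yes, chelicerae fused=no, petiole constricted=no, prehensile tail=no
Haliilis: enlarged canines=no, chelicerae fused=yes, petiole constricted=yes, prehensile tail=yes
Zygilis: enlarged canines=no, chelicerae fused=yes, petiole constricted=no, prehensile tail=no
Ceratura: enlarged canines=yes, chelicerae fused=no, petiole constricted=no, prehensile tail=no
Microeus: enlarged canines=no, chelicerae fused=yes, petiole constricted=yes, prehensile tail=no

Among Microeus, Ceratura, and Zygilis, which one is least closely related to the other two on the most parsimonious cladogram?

Ceratura

The outgroup has state 'no' for every character, so 'yes' is the derived state throughout.
enlarged canines: derived state 'yes' in Aeleus and Ceratura only — synapomorphy for {Aeleus, Ceratura}.
chelicerae fused (derived state 'yes') is shared by Aelilis, Haliilis, Microeus, and Zygilis — a synapomorphy uniting that clade.
Only Aelilis, Haliilis, and Microeus show the derived state 'yes' for petiole constricted, supporting them as a clade.
prehensile tail: derived state 'yes' in Aelilis and Haliilis only — synapomorphy for {Aelilis, Haliilis}.
Most parsimonious ingroup topology: ((((Aelilis,Haliilis),Microeus),Zygilis),(Aeleus,Ceratura)).
Microeus and Zygilis share a more recent common ancestor with each other than either does with Ceratura, so Ceratura is the least closely related of the three.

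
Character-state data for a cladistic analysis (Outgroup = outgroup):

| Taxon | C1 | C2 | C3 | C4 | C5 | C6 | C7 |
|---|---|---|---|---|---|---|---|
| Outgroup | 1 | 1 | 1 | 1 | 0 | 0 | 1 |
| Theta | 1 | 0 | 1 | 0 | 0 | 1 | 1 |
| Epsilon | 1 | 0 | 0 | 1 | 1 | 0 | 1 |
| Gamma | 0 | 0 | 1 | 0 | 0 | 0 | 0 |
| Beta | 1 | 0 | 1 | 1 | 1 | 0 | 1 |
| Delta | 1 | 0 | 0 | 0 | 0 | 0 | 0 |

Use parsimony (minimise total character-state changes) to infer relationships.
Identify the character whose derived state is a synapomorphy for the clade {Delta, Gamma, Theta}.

Character polarity is set by the outgroup: the derived state is whichever differs from the outgroup's state, so for C1, C2, C3, C4, C7 the derived state is '0', and for the remaining characters it is '1'.
C1 (derived state '0') is unique to Gamma (autapomorphy; uninformative for grouping).
C2 (derived state '0') is shared by all ingroup taxa — unites the whole ingroup.
C3 (state '0') occurs in Delta and Epsilon but conflicts with the nesting implied by the other characters — most parsimoniously interpreted as homoplasy.
Only Delta, Gamma, and Theta show the derived state '0' for C4, supporting them as a clade.
Only Beta and Epsilon show the derived state '1' for C5, supporting them as a clade.
C6: derived state '1' in Theta only — an autapomorphy, so it tells us nothing about relationships among taxa.
C7: derived state '0' in Delta and Gamma only — synapomorphy for {Delta, Gamma}.
Most parsimonious ingroup topology: ((Theta,(Gamma,Delta)),(Epsilon,Beta)).
The clade {Delta, Gamma, Theta} is supported by C4: its derived state '0' occurs in exactly those taxa and in no other taxon (including the outgroup).

C4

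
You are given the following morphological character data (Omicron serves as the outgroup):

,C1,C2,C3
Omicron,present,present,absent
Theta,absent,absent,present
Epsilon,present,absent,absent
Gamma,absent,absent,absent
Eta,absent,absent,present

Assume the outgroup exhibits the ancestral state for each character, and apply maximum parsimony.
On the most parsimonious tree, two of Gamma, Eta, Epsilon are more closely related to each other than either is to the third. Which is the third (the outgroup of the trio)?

Epsilon

Character polarity is set by the outgroup: the derived state is whichever differs from the outgroup's state, so for C1, C2 the derived state is 'absent', and for the remaining characters it is 'present'.
Only Eta, Gamma, and Theta show the derived state 'absent' for C1, supporting them as a clade.
All ingroup taxa share the derived state 'absent' for C2; it defines the ingroup but does not resolve relationships within it.
C3: derived state 'present' in Eta and Theta only — synapomorphy for {Eta, Theta}.
Most parsimonious ingroup topology: (((Eta,Theta),Gamma),Epsilon).
Eta and Gamma share a more recent common ancestor with each other than either does with Epsilon, so Epsilon is the least closely related of the three.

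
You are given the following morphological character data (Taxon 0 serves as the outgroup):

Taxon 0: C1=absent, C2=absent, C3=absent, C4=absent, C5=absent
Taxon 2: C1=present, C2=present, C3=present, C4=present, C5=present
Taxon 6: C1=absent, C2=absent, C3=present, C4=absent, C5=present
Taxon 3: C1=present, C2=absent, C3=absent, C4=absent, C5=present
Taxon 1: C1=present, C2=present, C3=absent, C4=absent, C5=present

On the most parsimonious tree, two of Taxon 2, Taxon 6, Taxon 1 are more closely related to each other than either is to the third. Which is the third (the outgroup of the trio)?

The outgroup has state 'absent' for every character, so 'present' is the derived state throughout.
C1: derived state 'present' in Taxon 1, Taxon 2, and Taxon 3 only — synapomorphy for {Taxon 1, Taxon 2, Taxon 3}.
C2 (derived state 'present') is shared by Taxon 1 and Taxon 2 — a synapomorphy uniting that clade.
C3 groups Taxon 2 and Taxon 6, which is incompatible with the clades supported by the remaining characters; treating it as convergent (homoplasy) costs fewer steps than any alternative tree.
C4 (derived state 'present') is unique to Taxon 2 (autapomorphy; uninformative for grouping).
C5 (derived state 'present') is shared by all ingroup taxa — unites the whole ingroup.
Most parsimonious ingroup topology: (((Taxon 2,Taxon 1),Taxon 3),Taxon 6).
Taxon 2 and Taxon 1 share a more recent common ancestor with each other than either does with Taxon 6, so Taxon 6 is the least closely related of the three.

Taxon 6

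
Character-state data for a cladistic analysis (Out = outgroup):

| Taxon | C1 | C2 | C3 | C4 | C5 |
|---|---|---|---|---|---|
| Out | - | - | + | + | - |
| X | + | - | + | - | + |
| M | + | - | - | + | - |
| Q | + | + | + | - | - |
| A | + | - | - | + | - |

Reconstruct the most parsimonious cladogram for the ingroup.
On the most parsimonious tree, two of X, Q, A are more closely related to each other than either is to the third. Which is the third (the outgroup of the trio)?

Character polarity is set by the outgroup: the derived state is whichever differs from the outgroup's state, so for C3, C4 the derived state is '-', and for the remaining characters it is '+'.
C1 (derived state '+') is shared by all ingroup taxa — unites the whole ingroup.
C2: derived state '+' in Q only — an autapomorphy, so it tells us nothing about relationships among taxa.
Only A and M show the derived state '-' for C3, supporting them as a clade.
Only Q and X show the derived state '-' for C4, supporting them as a clade.
C5: derived state '+' in X only — an autapomorphy, so it tells us nothing about relationships among taxa.
Most parsimonious ingroup topology: ((X,Q),(M,A)).
X and Q share a more recent common ancestor with each other than either does with A, so A is the least closely related of the three.

A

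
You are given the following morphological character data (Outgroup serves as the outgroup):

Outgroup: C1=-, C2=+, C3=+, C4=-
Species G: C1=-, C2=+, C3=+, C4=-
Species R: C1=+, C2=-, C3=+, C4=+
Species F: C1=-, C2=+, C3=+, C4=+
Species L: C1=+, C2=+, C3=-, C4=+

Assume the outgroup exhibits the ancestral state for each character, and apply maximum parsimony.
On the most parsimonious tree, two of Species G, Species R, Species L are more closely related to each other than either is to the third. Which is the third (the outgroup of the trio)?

Character polarity is set by the outgroup: the derived state is whichever differs from the outgroup's state, so for C2, C3 the derived state is '-', and for the remaining characters it is '+'.
C1 (derived state '+') is shared by Species L and Species R — a synapomorphy uniting that clade.
C2: derived state '-' in Species R only — an autapomorphy, so it tells us nothing about relationships among taxa.
C3 (derived state '-') is unique to Species L (autapomorphy; uninformative for grouping).
Only Species F, Species L, and Species R show the derived state '+' for C4, supporting them as a clade.
Most parsimonious ingroup topology: (Species G,((Species R,Species L),Species F)).
Species R and Species L share a more recent common ancestor with each other than either does with Species G, so Species G is the least closely related of the three.

Species G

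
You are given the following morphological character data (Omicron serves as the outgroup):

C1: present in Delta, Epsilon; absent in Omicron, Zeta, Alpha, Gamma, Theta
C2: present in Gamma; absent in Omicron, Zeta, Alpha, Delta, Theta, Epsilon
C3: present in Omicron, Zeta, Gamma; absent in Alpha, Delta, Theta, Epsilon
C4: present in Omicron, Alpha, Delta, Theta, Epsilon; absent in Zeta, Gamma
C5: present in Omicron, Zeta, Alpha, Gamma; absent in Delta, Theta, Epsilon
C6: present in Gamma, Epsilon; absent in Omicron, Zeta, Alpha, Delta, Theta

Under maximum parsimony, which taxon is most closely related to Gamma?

Character polarity is set by the outgroup: the derived state is whichever differs from the outgroup's state, so for C3, C4, C5 the derived state is 'absent', and for the remaining characters it is 'present'.
C1: derived state 'present' in Delta and Epsilon only — synapomorphy for {Delta, Epsilon}.
C2 (derived state 'present') is unique to Gamma (autapomorphy; uninformative for grouping).
C3 (derived state 'absent') is shared by Alpha, Delta, Epsilon, and Theta — a synapomorphy uniting that clade.
C4: derived state 'absent' in Gamma and Zeta only — synapomorphy for {Gamma, Zeta}.
C5: derived state 'absent' in Delta, Epsilon, and Theta only — synapomorphy for {Delta, Epsilon, Theta}.
C6 groups Epsilon and Gamma, which is incompatible with the clades supported by the remaining characters; treating it as convergent (homoplasy) costs fewer steps than any alternative tree.
Most parsimonious ingroup topology: ((Zeta,Gamma),(Alpha,((Delta,Epsilon),Theta))).
Gamma and Zeta form a cherry on this tree, so they are sister taxa.

Zeta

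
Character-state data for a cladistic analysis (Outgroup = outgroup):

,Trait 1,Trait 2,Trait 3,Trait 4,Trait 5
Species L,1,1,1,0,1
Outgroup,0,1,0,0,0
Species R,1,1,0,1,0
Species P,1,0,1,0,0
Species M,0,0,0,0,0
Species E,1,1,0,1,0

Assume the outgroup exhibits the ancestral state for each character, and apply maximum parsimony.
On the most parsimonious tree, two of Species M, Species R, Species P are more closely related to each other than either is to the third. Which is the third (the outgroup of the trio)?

Species M

Character polarity is set by the outgroup: the derived state is whichever differs from the outgroup's state, so for Trait 2 the derived state is '0', and for the remaining characters it is '1'.
Trait 1 (derived state '1') is shared by Species E, Species L, Species P, and Species R — a synapomorphy uniting that clade.
Trait 2 (state '0') occurs in Species M and Species P but conflicts with the nesting implied by the other characters — most parsimoniously interpreted as homoplasy.
Trait 3 (derived state '1') is shared by Species L and Species P — a synapomorphy uniting that clade.
Only Species E and Species R show the derived state '1' for Trait 4, supporting them as a clade.
Trait 5: derived state '1' in Species L only — an autapomorphy, so it tells us nothing about relationships among taxa.
Most parsimonious ingroup topology: (((Species L,Species P),(Species E,Species R)),Species M).
Species P and Species R share a more recent common ancestor with each other than either does with Species M, so Species M is the least closely related of the three.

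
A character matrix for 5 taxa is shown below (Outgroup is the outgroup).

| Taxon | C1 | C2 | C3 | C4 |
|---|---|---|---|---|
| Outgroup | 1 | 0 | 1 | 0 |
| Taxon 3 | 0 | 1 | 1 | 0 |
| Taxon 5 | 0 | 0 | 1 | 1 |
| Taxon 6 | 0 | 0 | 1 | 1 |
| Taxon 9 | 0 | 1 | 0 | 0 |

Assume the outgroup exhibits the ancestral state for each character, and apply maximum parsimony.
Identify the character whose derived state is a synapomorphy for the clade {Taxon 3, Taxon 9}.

C2

Character polarity is set by the outgroup: the derived state is whichever differs from the outgroup's state, so for C1, C3 the derived state is '0', and for the remaining characters it is '1'.
All ingroup taxa share the derived state '0' for C1; it defines the ingroup but does not resolve relationships within it.
C2 (derived state '1') is shared by Taxon 3 and Taxon 9 — a synapomorphy uniting that clade.
C3 (derived state '0') is unique to Taxon 9 (autapomorphy; uninformative for grouping).
C4 (derived state '1') is shared by Taxon 5 and Taxon 6 — a synapomorphy uniting that clade.
Most parsimonious ingroup topology: ((Taxon 3,Taxon 9),(Taxon 5,Taxon 6)).
The clade {Taxon 3, Taxon 9} is supported by C2: its derived state '1' occurs in exactly those taxa and in no other taxon (including the outgroup).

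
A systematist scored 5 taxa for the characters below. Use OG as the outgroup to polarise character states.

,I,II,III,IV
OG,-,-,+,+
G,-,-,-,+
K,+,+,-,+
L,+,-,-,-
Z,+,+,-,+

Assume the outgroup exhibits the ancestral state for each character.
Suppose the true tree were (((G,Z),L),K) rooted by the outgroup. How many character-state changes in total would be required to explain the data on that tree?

6

Map each character onto (((G,Z),L),K) (rooted by OG) and count the minimum state changes it requires (Fitch parsimony):
I: 2; II: 2; III: 1; IV: 1.
Total tree length = 6.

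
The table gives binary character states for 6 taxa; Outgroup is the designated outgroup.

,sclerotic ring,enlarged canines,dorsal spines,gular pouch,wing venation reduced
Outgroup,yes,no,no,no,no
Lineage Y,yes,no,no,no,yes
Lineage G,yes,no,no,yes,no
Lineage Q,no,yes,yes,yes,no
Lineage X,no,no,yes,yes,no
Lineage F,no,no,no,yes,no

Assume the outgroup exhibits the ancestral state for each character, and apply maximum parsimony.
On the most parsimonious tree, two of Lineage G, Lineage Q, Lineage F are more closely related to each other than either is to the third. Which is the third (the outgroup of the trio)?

Lineage G

Character polarity is set by the outgroup: the derived state is whichever differs from the outgroup's state, so for sclerotic ring the derived state is 'no', and for the remaining characters it is 'yes'.
Only Lineage F, Lineage Q, and Lineage X show the derived state 'no' for sclerotic ring, supporting them as a clade.
enlarged canines (derived state 'yes') is unique to Lineage Q (autapomorphy; uninformative for grouping).
dorsal spines: derived state 'yes' in Lineage Q and Lineage X only — synapomorphy for {Lineage Q, Lineage X}.
gular pouch: derived state 'yes' in Lineage F, Lineage G, Lineage Q, and Lineage X only — synapomorphy for {Lineage F, Lineage G, Lineage Q, Lineage X}.
wing venation reduced (derived state 'yes') is unique to Lineage Y (autapomorphy; uninformative for grouping).
Most parsimonious ingroup topology: (Lineage Y,(Lineage G,((Lineage Q,Lineage X),Lineage F))).
Lineage Q and Lineage F share a more recent common ancestor with each other than either does with Lineage G, so Lineage G is the least closely related of the three.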